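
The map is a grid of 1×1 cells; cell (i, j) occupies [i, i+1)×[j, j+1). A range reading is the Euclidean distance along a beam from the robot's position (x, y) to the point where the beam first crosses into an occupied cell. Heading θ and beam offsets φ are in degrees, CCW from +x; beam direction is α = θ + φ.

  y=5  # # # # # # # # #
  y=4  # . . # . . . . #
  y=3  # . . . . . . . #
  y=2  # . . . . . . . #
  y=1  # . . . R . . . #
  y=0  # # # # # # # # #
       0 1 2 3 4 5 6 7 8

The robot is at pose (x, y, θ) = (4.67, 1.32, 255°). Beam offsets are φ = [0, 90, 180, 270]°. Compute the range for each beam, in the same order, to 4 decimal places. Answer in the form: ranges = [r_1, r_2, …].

beam 1: φ=0°, α=255°
  dir = (cos 255°, sin 255°) = (-0.2588, -0.9659); from cell (4,1)
  next x-line at t=2.5887, next y-line at t=0.3313; Δt_x=3.8637, Δt_y=1.0353
    y: enter (4,0) at t=0.3313 ← occupied
  → r_1 = 0.3313
beam 2: φ=90°, α=345°
  dir = (cos 345°, sin 345°) = (0.9659, -0.2588); from cell (4,1)
  next x-line at t=0.3416, next y-line at t=1.2364; Δt_x=1.0353, Δt_y=3.8637
    x: enter (5,1) at t=0.3416
    y: enter (5,0) at t=1.2364 ← occupied
  → r_2 = 1.2364
beam 3: φ=180°, α=75°
  dir = (cos 75°, sin 75°) = (0.2588, 0.9659); from cell (4,1)
  next x-line at t=1.2750, next y-line at t=0.7040; Δt_x=3.8637, Δt_y=1.0353
    y: enter (4,2) at t=0.7040
    x: enter (5,2) at t=1.2750
    y: enter (5,3) at t=1.7393
    y: enter (5,4) at t=2.7745
    y: enter (5,5) at t=3.8098 ← occupied
  → r_3 = 3.8098
beam 4: φ=270°, α=165°
  dir = (cos 165°, sin 165°) = (-0.9659, 0.2588); from cell (4,1)
  next x-line at t=0.6936, next y-line at t=2.6273; Δt_x=1.0353, Δt_y=3.8637
    x: enter (3,1) at t=0.6936
    x: enter (2,1) at t=1.7289
    y: enter (2,2) at t=2.6273
    x: enter (1,2) at t=2.7642
    x: enter (0,2) at t=3.7995 ← occupied
  → r_4 = 3.7995

ranges = [0.3313, 1.2364, 3.8098, 3.7995]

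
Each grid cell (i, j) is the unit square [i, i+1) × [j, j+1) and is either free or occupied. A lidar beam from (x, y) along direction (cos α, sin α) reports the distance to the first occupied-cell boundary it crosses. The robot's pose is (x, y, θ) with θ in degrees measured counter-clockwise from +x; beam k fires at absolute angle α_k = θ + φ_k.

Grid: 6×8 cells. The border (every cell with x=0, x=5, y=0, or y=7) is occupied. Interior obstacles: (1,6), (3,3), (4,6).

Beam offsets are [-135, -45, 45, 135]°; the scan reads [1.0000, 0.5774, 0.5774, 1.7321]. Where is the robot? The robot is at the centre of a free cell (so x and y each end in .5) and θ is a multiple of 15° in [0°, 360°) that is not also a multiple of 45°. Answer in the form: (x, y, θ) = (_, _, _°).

The pose lattice has 21·16 = 336 candidates. Test each by forward raycasting.
  (4.5, 2.5, 105°): beam 1 = 0.5774 ≠ 1.0000 ✗
  (4.5, 2.5, 240°): beam 1 = 4.6587 ≠ 1.0000 ✗
  (3.5, 4.5, 75°): beam 1 = 0.5774 ≠ 1.0000 ✗
  (3.5, 2.5, 105°): beam 1 = 1.7321 ≠ 1.0000 ✗
  (1.5, 2.5, 165°): beam 1 = 1.7321 ≠ 1.0000 ✗
  …
  (4.5, 1.5, 345°): r_1=1.0000, r_2=0.5774, r_3=0.5774, r_4=1.7321 — all match ✓
Only this pose fits every beam.

(x, y, θ) = (4.5, 1.5, 345°)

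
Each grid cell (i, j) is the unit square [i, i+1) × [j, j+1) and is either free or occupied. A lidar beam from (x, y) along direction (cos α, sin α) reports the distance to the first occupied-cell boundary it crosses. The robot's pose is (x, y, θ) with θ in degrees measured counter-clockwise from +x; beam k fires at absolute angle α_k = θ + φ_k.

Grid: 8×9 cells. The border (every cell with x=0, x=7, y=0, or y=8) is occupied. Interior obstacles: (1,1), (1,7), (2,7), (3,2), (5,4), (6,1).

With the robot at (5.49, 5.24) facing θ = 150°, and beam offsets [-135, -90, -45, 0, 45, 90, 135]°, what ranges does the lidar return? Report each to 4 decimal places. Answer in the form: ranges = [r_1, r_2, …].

beam 1: φ=-135°, α=15°
  dir = (cos 15°, sin 15°) = (0.9659, 0.2588); from cell (5,5)
  next x-line at t=0.5280, next y-line at t=2.9364; Δt_x=1.0353, Δt_y=3.8637
    x: enter (6,5) at t=0.5280
    x: enter (7,5) at t=1.5633 ← occupied
  → r_1 = 1.5633
beam 2: φ=-90°, α=60°
  dir = (cos 60°, sin 60°) = (0.5000, 0.8660); from cell (5,5)
  next x-line at t=1.0200, next y-line at t=0.8776; Δt_x=2.0000, Δt_y=1.1547
    y: enter (5,6) at t=0.8776
    x: enter (6,6) at t=1.0200
    y: enter (6,7) at t=2.0323
    x: enter (7,7) at t=3.0200 ← occupied
  → r_2 = 3.0200
beam 3: φ=-45°, α=105°
  dir = (cos 105°, sin 105°) = (-0.2588, 0.9659); from cell (5,5)
  next x-line at t=1.8932, next y-line at t=0.7868; Δt_x=3.8637, Δt_y=1.0353
    y: enter (5,6) at t=0.7868
    y: enter (5,7) at t=1.8221
    x: enter (4,7) at t=1.8932
    y: enter (4,8) at t=2.8574 ← occupied
  → r_3 = 2.8574
beam 4: φ=0°, α=150°
  dir = (cos 150°, sin 150°) = (-0.8660, 0.5000); from cell (5,5)
  next x-line at t=0.5658, next y-line at t=1.5200; Δt_x=1.1547, Δt_y=2.0000
    x: enter (4,5) at t=0.5658
    y: enter (4,6) at t=1.5200
    x: enter (3,6) at t=1.7205
    x: enter (2,6) at t=2.8752
    y: enter (2,7) at t=3.5200 ← occupied
  → r_4 = 3.5200
beam 5: φ=45°, α=195°
  dir = (cos 195°, sin 195°) = (-0.9659, -0.2588); from cell (5,5)
  next x-line at t=0.5073, next y-line at t=0.9273; Δt_x=1.0353, Δt_y=3.8637
    x: enter (4,5) at t=0.5073
    y: enter (4,4) at t=0.9273
    x: enter (3,4) at t=1.5426
    x: enter (2,4) at t=2.5778
    x: enter (1,4) at t=3.6131
    x: enter (0,4) at t=4.6484 ← occupied
  → r_5 = 4.6484
beam 6: φ=90°, α=240°
  dir = (cos 240°, sin 240°) = (-0.5000, -0.8660); from cell (5,5)
  next x-line at t=0.9800, next y-line at t=0.2771; Δt_x=2.0000, Δt_y=1.1547
    y: enter (5,4) at t=0.2771 ← occupied
  → r_6 = 0.2771
beam 7: φ=135°, α=285°
  dir = (cos 285°, sin 285°) = (0.2588, -0.9659); from cell (5,5)
  next x-line at t=1.9705, next y-line at t=0.2485; Δt_x=3.8637, Δt_y=1.0353
    y: enter (5,4) at t=0.2485 ← occupied
  → r_7 = 0.2485

ranges = [1.5633, 3.0200, 2.8574, 3.5200, 4.6484, 0.2771, 0.2485]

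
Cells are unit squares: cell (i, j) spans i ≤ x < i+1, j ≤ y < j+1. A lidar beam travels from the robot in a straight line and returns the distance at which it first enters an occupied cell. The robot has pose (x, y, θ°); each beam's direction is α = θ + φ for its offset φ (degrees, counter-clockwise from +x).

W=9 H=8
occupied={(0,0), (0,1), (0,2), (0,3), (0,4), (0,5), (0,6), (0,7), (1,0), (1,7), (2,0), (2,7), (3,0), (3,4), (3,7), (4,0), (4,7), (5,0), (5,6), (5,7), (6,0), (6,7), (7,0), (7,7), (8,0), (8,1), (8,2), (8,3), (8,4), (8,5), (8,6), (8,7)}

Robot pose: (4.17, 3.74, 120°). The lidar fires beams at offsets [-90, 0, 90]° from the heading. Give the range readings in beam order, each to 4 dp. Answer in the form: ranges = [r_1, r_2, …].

beam 1: φ=-90°, α=30°
  direction (0.8660, 0.5000); cell (4,3); t to first gridline: x 0.9584, y 0.5200 (then +1.1547 / +2.0000)
    (4,4) via y @ 0.5200
    (5,4) via x @ 0.9584
    (6,4) via x @ 2.1131
    (6,5) via y @ 2.5200
    (7,5) via x @ 3.2678
    (8,5) via x @ 4.4225  # hit
  → r_1 = 4.4225
beam 2: φ=0°, α=120°
  direction (-0.5000, 0.8660); cell (4,3); t to first gridline: x 0.3400, y 0.3002 (then +2.0000 / +1.1547)
    (4,4) via y @ 0.3002
    (3,4) via x @ 0.3400  # hit
  → r_2 = 0.3400
beam 3: φ=90°, α=210°
  direction (-0.8660, -0.5000); cell (4,3); t to first gridline: x 0.1963, y 1.4800 (then +1.1547 / +2.0000)
    (3,3) via x @ 0.1963
    (2,3) via x @ 1.3510
    (2,2) via y @ 1.4800
    (1,2) via x @ 2.5057
    (1,1) via y @ 3.4800
    (0,1) via x @ 3.6604  # hit
  → r_3 = 3.6604

ranges = [4.4225, 0.3400, 3.6604]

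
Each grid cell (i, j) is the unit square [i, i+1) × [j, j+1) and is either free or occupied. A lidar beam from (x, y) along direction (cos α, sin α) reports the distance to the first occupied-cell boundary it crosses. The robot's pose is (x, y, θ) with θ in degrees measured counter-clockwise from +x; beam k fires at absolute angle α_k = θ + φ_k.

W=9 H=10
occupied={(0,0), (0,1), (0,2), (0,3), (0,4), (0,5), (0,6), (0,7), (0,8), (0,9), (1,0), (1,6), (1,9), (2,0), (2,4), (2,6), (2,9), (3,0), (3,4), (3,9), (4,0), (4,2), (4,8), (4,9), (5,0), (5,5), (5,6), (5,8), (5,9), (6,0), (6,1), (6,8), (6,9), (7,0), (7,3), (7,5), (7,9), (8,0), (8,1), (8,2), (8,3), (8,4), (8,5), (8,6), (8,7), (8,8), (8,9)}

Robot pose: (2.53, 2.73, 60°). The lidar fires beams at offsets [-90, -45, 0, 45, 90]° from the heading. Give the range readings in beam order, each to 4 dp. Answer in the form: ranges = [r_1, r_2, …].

ranges = [3.4600, 4.6277, 1.4665, 1.3148, 1.7667]

beam 1: φ=-90°, α=330°
  dir = (cos 330°, sin 330°) = (0.8660, -0.5000); from cell (2,2)
  next x-line at t=0.5427, next y-line at t=1.4600; Δt_x=1.1547, Δt_y=2.0000
    x: enter (3,2) at t=0.5427
    y: enter (3,1) at t=1.4600
    x: enter (4,1) at t=1.6974
    x: enter (5,1) at t=2.8521
    y: enter (5,0) at t=3.4600 ← occupied
  → r_1 = 3.4600
beam 2: φ=-45°, α=15°
  dir = (cos 15°, sin 15°) = (0.9659, 0.2588); from cell (2,2)
  next x-line at t=0.4866, next y-line at t=1.0432; Δt_x=1.0353, Δt_y=3.8637
    x: enter (3,2) at t=0.4866
    y: enter (3,3) at t=1.0432
    x: enter (4,3) at t=1.5219
    x: enter (5,3) at t=2.5571
    x: enter (6,3) at t=3.5924
    x: enter (7,3) at t=4.6277 ← occupied
  → r_2 = 4.6277
beam 3: φ=0°, α=60°
  dir = (cos 60°, sin 60°) = (0.5000, 0.8660); from cell (2,2)
  next x-line at t=0.9400, next y-line at t=0.3118; Δt_x=2.0000, Δt_y=1.1547
    y: enter (2,3) at t=0.3118
    x: enter (3,3) at t=0.9400
    y: enter (3,4) at t=1.4665 ← occupied
  → r_3 = 1.4665
beam 4: φ=45°, α=105°
  dir = (cos 105°, sin 105°) = (-0.2588, 0.9659); from cell (2,2)
  next x-line at t=2.0478, next y-line at t=0.2795; Δt_x=3.8637, Δt_y=1.0353
    y: enter (2,3) at t=0.2795
    y: enter (2,4) at t=1.3148 ← occupied
  → r_4 = 1.3148
beam 5: φ=90°, α=150°
  dir = (cos 150°, sin 150°) = (-0.8660, 0.5000); from cell (2,2)
  next x-line at t=0.6120, next y-line at t=0.5400; Δt_x=1.1547, Δt_y=2.0000
    y: enter (2,3) at t=0.5400
    x: enter (1,3) at t=0.6120
    x: enter (0,3) at t=1.7667 ← occupied
  → r_5 = 1.7667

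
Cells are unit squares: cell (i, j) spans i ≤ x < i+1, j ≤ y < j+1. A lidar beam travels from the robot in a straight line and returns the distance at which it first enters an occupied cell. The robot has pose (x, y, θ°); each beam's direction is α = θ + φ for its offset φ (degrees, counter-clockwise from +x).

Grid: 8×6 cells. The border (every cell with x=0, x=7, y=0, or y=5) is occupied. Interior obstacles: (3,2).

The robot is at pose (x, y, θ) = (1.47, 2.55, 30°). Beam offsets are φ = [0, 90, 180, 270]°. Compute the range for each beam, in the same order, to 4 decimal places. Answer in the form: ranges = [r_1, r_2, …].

beam 1: φ=0°, α=30°
  cosα=0.8660 sinα=0.5000 | (1,2) | tMaxX 0.6120 tMaxY 0.9000 | tΔX 1.1547 tΔY 2.0000
    t=0.6120 [x] (2,2)
    t=0.9000 [y] (2,3)
    t=1.7667 [x] (3,3)
    t=2.9000 [y] (3,4)
    t=2.9214 [x] (4,4)
    t=4.0761 [x] (5,4)
    t=4.9000 [y] (5,5) — stop
  → r_1 = 4.9000
beam 2: φ=90°, α=120°
  cosα=-0.5000 sinα=0.8660 | (1,2) | tMaxX 0.9400 tMaxY 0.5196 | tΔX 2.0000 tΔY 1.1547
    t=0.5196 [y] (1,3)
    t=0.9400 [x] (0,3) — stop
  → r_2 = 0.9400
beam 3: φ=180°, α=210°
  cosα=-0.8660 sinα=-0.5000 | (1,2) | tMaxX 0.5427 tMaxY 1.1000 | tΔX 1.1547 tΔY 2.0000
    t=0.5427 [x] (0,2) — stop
  → r_3 = 0.5427
beam 4: φ=270°, α=300°
  cosα=0.5000 sinα=-0.8660 | (1,2) | tMaxX 1.0600 tMaxY 0.6351 | tΔX 2.0000 tΔY 1.1547
    t=0.6351 [y] (1,1)
    t=1.0600 [x] (2,1)
    t=1.7898 [y] (2,0) — stop
  → r_4 = 1.7898

ranges = [4.9000, 0.9400, 0.5427, 1.7898]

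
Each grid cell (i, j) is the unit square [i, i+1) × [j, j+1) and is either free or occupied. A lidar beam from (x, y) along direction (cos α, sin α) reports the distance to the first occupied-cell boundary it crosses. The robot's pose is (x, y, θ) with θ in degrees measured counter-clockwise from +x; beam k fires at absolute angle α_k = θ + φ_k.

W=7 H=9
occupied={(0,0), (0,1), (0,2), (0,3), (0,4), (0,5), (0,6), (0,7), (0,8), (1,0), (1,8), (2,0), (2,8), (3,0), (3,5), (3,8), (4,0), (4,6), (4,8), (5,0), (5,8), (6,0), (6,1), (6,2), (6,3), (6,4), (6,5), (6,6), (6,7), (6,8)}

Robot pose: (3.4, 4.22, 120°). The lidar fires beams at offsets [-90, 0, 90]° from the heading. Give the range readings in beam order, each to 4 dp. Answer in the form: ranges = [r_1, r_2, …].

beam 1: φ=-90°, α=30°
  dir = (cos 30°, sin 30°) = (0.8660, 0.5000); from cell (3,4)
  next x-line at t=0.6928, next y-line at t=1.5600; Δt_x=1.1547, Δt_y=2.0000
    x: enter (4,4) at t=0.6928
    y: enter (4,5) at t=1.5600
    x: enter (5,5) at t=1.8475
    x: enter (6,5) at t=3.0022 ← occupied
  → r_1 = 3.0022
beam 2: φ=0°, α=120°
  dir = (cos 120°, sin 120°) = (-0.5000, 0.8660); from cell (3,4)
  next x-line at t=0.8000, next y-line at t=0.9007; Δt_x=2.0000, Δt_y=1.1547
    x: enter (2,4) at t=0.8000
    y: enter (2,5) at t=0.9007
    y: enter (2,6) at t=2.0554
    x: enter (1,6) at t=2.8000
    y: enter (1,7) at t=3.2101
    y: enter (1,8) at t=4.3648 ← occupied
  → r_2 = 4.3648
beam 3: φ=90°, α=210°
  dir = (cos 210°, sin 210°) = (-0.8660, -0.5000); from cell (3,4)
  next x-line at t=0.4619, next y-line at t=0.4400; Δt_x=1.1547, Δt_y=2.0000
    y: enter (3,3) at t=0.4400
    x: enter (2,3) at t=0.4619
    x: enter (1,3) at t=1.6166
    y: enter (1,2) at t=2.4400
    x: enter (0,2) at t=2.7713 ← occupied
  → r_3 = 2.7713

ranges = [3.0022, 4.3648, 2.7713]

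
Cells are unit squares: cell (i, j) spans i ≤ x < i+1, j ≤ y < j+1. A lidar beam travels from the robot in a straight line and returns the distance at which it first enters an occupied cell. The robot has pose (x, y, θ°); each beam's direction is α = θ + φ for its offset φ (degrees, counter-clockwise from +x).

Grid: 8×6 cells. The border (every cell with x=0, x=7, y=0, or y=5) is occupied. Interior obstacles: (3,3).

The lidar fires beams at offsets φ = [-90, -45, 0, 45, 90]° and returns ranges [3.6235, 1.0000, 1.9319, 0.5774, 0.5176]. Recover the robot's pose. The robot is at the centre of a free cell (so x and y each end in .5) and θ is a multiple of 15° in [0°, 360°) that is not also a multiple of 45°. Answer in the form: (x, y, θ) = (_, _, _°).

(x, y, θ) = (2.5, 4.5, 15°)

The pose lattice has 23·16 = 368 candidates. Test each by forward raycasting.
  (5.5, 4.5, 75°): beam 1 = 1.5529 ≠ 3.6235 ✗
  (1.5, 3.5, 240°): beam 1 = 0.5774 ≠ 3.6235 ✗
  (1.5, 2.5, 345°): beam 1 = 1.5529 ≠ 3.6235 ✗
  (3.5, 2.5, 330°): beam 1 = 1.7321 ≠ 3.6235 ✗
  (2.5, 3.5, 255°): beam 1 = 1.5529 ≠ 3.6235 ✗
  …
  (2.5, 4.5, 15°): r_1=3.6235, r_2=1.0000, r_3=1.9319, r_4=0.5774, r_5=0.5176 — all match ✓
Only this pose fits every beam.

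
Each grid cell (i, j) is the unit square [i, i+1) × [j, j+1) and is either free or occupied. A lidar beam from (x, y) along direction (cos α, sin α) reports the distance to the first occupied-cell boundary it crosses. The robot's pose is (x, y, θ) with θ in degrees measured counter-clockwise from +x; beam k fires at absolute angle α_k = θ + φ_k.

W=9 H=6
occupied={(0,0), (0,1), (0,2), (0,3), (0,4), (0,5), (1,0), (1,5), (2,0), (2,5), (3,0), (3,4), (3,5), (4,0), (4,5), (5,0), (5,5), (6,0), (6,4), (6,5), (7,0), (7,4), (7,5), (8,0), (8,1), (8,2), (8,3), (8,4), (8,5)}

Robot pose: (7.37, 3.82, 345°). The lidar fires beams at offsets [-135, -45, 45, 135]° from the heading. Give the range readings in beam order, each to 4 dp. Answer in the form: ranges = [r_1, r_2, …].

beam 1: φ=-135°, α=210°
  dir = (cos 210°, sin 210°) = (-0.8660, -0.5000); from cell (7,3)
  next x-line at t=0.4272, next y-line at t=1.6400; Δt_x=1.1547, Δt_y=2.0000
    x: enter (6,3) at t=0.4272
    x: enter (5,3) at t=1.5819
    y: enter (5,2) at t=1.6400
    x: enter (4,2) at t=2.7366
    y: enter (4,1) at t=3.6400
    x: enter (3,1) at t=3.8913
    x: enter (2,1) at t=5.0460
    y: enter (2,0) at t=5.6400 ← occupied
  → r_1 = 5.6400
beam 2: φ=-45°, α=300°
  dir = (cos 300°, sin 300°) = (0.5000, -0.8660); from cell (7,3)
  next x-line at t=1.2600, next y-line at t=0.9469; Δt_x=2.0000, Δt_y=1.1547
    y: enter (7,2) at t=0.9469
    x: enter (8,2) at t=1.2600 ← occupied
  → r_2 = 1.2600
beam 3: φ=45°, α=30°
  dir = (cos 30°, sin 30°) = (0.8660, 0.5000); from cell (7,3)
  next x-line at t=0.7275, next y-line at t=0.3600; Δt_x=1.1547, Δt_y=2.0000
    y: enter (7,4) at t=0.3600 ← occupied
  → r_3 = 0.3600
beam 4: φ=135°, α=120°
  dir = (cos 120°, sin 120°) = (-0.5000, 0.8660); from cell (7,3)
  next x-line at t=0.7400, next y-line at t=0.2078; Δt_x=2.0000, Δt_y=1.1547
    y: enter (7,4) at t=0.2078 ← occupied
  → r_4 = 0.2078

ranges = [5.6400, 1.2600, 0.3600, 0.2078]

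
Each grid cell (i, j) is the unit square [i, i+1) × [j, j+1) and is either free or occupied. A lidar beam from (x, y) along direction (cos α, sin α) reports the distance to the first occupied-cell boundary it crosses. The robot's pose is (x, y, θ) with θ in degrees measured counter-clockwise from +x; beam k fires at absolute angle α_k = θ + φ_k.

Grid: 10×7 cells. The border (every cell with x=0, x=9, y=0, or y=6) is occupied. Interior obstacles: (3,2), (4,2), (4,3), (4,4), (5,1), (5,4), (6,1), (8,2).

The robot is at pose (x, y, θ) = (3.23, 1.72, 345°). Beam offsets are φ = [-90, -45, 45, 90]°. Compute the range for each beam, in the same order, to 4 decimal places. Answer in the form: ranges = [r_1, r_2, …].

beam 1: φ=-90°, α=255°
  d=(-0.2588,-0.9659)  start (3,1)  tX=0.8887 tY=0.7454  stride 1/|dx|=3.8637 1/|dy|=1.0353
    cross y-line → (3,0), t=0.7454 (wall)
  → r_1 = 0.7454
beam 2: φ=-45°, α=300°
  d=(0.5000,-0.8660)  start (3,1)  tX=1.5400 tY=0.8314  stride 1/|dx|=2.0000 1/|dy|=1.1547
    cross y-line → (3,0), t=0.8314 (wall)
  → r_2 = 0.8314
beam 3: φ=45°, α=30°
  d=(0.8660,0.5000)  start (3,1)  tX=0.8891 tY=0.5600  stride 1/|dx|=1.1547 1/|dy|=2.0000
    cross y-line → (3,2), t=0.5600 (wall)
  → r_3 = 0.5600
beam 4: φ=90°, α=75°
  d=(0.2588,0.9659)  start (3,1)  tX=2.9751 tY=0.2899  stride 1/|dx|=3.8637 1/|dy|=1.0353
    cross y-line → (3,2), t=0.2899 (wall)
  → r_4 = 0.2899

ranges = [0.7454, 0.8314, 0.5600, 0.2899]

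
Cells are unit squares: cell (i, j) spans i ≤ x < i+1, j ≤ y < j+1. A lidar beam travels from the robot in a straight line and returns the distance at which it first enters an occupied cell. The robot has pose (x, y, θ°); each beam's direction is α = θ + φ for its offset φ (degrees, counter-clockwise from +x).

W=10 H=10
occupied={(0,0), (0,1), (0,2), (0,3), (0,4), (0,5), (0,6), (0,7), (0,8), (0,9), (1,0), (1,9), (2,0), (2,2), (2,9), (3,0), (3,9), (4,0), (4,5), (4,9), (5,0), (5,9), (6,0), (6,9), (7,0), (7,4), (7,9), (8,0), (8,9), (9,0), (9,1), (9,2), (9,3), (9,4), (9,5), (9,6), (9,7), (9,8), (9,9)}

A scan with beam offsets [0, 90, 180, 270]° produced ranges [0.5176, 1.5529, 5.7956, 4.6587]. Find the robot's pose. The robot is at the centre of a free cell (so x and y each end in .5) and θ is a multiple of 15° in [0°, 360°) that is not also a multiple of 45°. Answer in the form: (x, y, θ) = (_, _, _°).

(x, y, θ) = (7.5, 1.5, 255°)

The pose lattice has 61·16 = 976 candidates. Test each by forward raycasting.
  (3.5, 5.5, 150°): beam 1 = 2.8868 ≠ 0.5176 ✗
  (5.5, 8.5, 285°): beam 1 = 7.7646 ≠ 0.5176 ✗
  (4.5, 1.5, 75°): beam 1 = 7.7646 ≠ 0.5176 ✗
  …
  (7.5, 1.5, 255°): r_1=0.5176, r_2=1.5529, r_3=5.7956, r_4=4.6587 — all match ✓
No second candidate reproduces the full scan.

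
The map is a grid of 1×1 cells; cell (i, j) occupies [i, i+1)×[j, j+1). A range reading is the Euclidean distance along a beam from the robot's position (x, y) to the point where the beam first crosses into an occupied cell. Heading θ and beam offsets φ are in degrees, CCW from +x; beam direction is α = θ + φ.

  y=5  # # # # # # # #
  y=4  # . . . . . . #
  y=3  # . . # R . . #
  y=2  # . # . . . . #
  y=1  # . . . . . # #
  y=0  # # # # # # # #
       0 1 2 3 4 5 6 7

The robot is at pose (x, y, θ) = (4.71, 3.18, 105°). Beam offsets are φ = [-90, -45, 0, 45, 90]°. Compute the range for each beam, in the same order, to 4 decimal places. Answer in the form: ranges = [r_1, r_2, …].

beam 1: φ=-90°, α=15°
  direction (0.9659, 0.2588); cell (4,3); t to first gridline: x 0.3002, y 3.1682 (then +1.0353 / +3.8637)
    (5,3) via x @ 0.3002
    (6,3) via x @ 1.3355
    (7,3) via x @ 2.3708  # hit
  → r_1 = 2.3708
beam 2: φ=-45°, α=60°
  direction (0.5000, 0.8660); cell (4,3); t to first gridline: x 0.5800, y 0.9469 (then +2.0000 / +1.1547)
    (5,3) via x @ 0.5800
    (5,4) via y @ 0.9469
    (5,5) via y @ 2.1016  # hit
  → r_2 = 2.1016
beam 3: φ=0°, α=105°
  direction (-0.2588, 0.9659); cell (4,3); t to first gridline: x 2.7432, y 0.8489 (then +3.8637 / +1.0353)
    (4,4) via y @ 0.8489
    (4,5) via y @ 1.8842  # hit
  → r_3 = 1.8842
beam 4: φ=45°, α=150°
  direction (-0.8660, 0.5000); cell (4,3); t to first gridline: x 0.8198, y 1.6400 (then +1.1547 / +2.0000)
    (3,3) via x @ 0.8198  # hit
  → r_4 = 0.8198
beam 5: φ=90°, α=195°
  direction (-0.9659, -0.2588); cell (4,3); t to first gridline: x 0.7350, y 0.6955 (then +1.0353 / +3.8637)
    (4,2) via y @ 0.6955
    (3,2) via x @ 0.7350
    (2,2) via x @ 1.7703  # hit
  → r_5 = 1.7703

ranges = [2.3708, 2.1016, 1.8842, 0.8198, 1.7703]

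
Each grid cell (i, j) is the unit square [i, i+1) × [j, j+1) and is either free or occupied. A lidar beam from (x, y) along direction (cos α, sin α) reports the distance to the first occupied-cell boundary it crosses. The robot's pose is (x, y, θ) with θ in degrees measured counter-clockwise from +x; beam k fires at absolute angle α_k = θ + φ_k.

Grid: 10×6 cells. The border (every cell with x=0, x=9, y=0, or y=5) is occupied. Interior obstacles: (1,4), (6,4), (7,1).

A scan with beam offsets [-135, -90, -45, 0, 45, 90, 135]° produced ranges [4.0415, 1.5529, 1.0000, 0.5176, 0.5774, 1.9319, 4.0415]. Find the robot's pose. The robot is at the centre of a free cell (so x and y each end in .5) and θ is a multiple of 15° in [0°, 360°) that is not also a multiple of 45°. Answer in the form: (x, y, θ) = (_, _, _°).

(x, y, θ) = (4.5, 4.5, 75°)

The pose lattice has 29·16 = 464 candidates. Test each by forward raycasting.
  (3.5, 1.5, 30°): beam 1 = 0.5176 ≠ 4.0415 ✗
  (5.5, 2.5, 30°): beam 1 = 1.5529 ≠ 4.0415 ✗
  (2.5, 1.5, 285°): beam 1 = 1.7321 ≠ 4.0415 ✗
  (8.5, 2.5, 105°): beam 1 = 0.5774 ≠ 4.0415 ✗
  …
  (4.5, 4.5, 75°): r_1=4.0415, r_2=1.5529, r_3=1.0000, r_4=0.5176, r_5=0.5774, r_6=1.9319, r_7=4.0415 — all match ✓
Unique over the lattice → pose = (4.5, 4.5, 75°).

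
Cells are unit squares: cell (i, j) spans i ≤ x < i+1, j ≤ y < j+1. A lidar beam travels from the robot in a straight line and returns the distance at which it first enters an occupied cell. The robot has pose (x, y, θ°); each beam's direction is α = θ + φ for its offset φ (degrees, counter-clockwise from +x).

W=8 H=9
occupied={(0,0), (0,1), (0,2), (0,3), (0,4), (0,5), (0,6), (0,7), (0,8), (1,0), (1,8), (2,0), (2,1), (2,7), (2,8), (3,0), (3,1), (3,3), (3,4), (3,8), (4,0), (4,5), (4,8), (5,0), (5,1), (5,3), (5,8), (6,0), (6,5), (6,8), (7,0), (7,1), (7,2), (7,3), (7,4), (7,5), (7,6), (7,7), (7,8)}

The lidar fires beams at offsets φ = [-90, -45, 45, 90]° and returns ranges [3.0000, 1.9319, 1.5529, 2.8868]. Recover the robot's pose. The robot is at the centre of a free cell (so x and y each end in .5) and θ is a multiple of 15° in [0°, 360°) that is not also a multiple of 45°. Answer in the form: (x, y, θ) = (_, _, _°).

(x, y, θ) = (2.5, 5.5, 330°)

Enumerate (i+0.5, j+0.5, θ) over the 33 free cells and 16 admissible headings. For each, cast all 4 beams and compare to the given ranges.
  (4.5, 7.5, 120°): beam 1 = 1.0000 ≠ 3.0000 ✗
  (6.5, 7.5, 165°): beam 1 = 0.5176 ≠ 3.0000 ✗
  (1.5, 2.5, 105°): beam 1 = 1.9319 ≠ 3.0000 ✗
  …
  (2.5, 5.5, 330°): r_1=3.0000, r_2=1.9319, r_3=1.5529, r_4=2.8868 — all match ✓
Unique over the lattice → pose = (2.5, 5.5, 330°).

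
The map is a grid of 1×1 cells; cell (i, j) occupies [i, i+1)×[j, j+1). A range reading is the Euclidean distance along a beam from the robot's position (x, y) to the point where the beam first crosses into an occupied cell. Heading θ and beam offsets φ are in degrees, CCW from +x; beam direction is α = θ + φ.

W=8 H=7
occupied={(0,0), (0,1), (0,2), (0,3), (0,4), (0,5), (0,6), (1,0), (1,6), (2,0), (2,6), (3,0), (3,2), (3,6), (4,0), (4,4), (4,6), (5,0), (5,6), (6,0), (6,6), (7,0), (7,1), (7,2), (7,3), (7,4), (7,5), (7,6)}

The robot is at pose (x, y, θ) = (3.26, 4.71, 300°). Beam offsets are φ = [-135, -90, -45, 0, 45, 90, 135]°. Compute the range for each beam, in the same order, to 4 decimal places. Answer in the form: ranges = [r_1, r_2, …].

ranges = [2.3397, 2.6096, 3.8409, 4.2839, 0.7661, 2.5800, 1.3355]

beam 1: φ=-135°, α=165°
  cosα=-0.9659 sinα=0.2588 | (3,4) | tMaxX 0.2692 tMaxY 1.1205 | tΔX 1.0353 tΔY 3.8637
    t=0.2692 [x] (2,4)
    t=1.1205 [y] (2,5)
    t=1.3044 [x] (1,5)
    t=2.3397 [x] (0,5) — stop
  → r_1 = 2.3397
beam 2: φ=-90°, α=210°
  cosα=-0.8660 sinα=-0.5000 | (3,4) | tMaxX 0.3002 tMaxY 1.4200 | tΔX 1.1547 tΔY 2.0000
    t=0.3002 [x] (2,4)
    t=1.4200 [y] (2,3)
    t=1.4549 [x] (1,3)
    t=2.6096 [x] (0,3) — stop
  → r_2 = 2.6096
beam 3: φ=-45°, α=255°
  cosα=-0.2588 sinα=-0.9659 | (3,4) | tMaxX 1.0046 tMaxY 0.7350 | tΔX 3.8637 tΔY 1.0353
    t=0.7350 [y] (3,3)
    t=1.0046 [x] (2,3)
    t=1.7703 [y] (2,2)
    t=2.8056 [y] (2,1)
    t=3.8409 [y] (2,0) — stop
  → r_3 = 3.8409
beam 4: φ=0°, α=300°
  cosα=0.5000 sinα=-0.8660 | (3,4) | tMaxX 1.4800 tMaxY 0.8198 | tΔX 2.0000 tΔY 1.1547
    t=0.8198 [y] (3,3)
    t=1.4800 [x] (4,3)
    t=1.9745 [y] (4,2)
    t=3.1292 [y] (4,1)
    t=3.4800 [x] (5,1)
    t=4.2839 [y] (5,0) — stop
  → r_4 = 4.2839
beam 5: φ=45°, α=345°
  cosα=0.9659 sinα=-0.2588 | (3,4) | tMaxX 0.7661 tMaxY 2.7432 | tΔX 1.0353 tΔY 3.8637
    t=0.7661 [x] (4,4) — stop
  → r_5 = 0.7661
beam 6: φ=90°, α=30°
  cosα=0.8660 sinα=0.5000 | (3,4) | tMaxX 0.8545 tMaxY 0.5800 | tΔX 1.1547 tΔY 2.0000
    t=0.5800 [y] (3,5)
    t=0.8545 [x] (4,5)
    t=2.0092 [x] (5,5)
    t=2.5800 [y] (5,6) — stop
  → r_6 = 2.5800
beam 7: φ=135°, α=75°
  cosα=0.2588 sinα=0.9659 | (3,4) | tMaxX 2.8591 tMaxY 0.3002 | tΔX 3.8637 tΔY 1.0353
    t=0.3002 [y] (3,5)
    t=1.3355 [y] (3,6) — stop
  → r_7 = 1.3355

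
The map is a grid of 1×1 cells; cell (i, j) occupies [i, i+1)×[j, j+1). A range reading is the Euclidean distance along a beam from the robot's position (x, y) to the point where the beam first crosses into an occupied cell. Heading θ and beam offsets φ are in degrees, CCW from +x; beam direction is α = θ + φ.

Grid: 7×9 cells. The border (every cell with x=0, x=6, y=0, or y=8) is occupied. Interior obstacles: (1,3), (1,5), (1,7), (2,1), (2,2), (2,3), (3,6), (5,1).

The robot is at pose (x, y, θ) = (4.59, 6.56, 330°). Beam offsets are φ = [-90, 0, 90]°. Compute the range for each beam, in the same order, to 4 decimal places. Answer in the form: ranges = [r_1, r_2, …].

ranges = [3.1800, 1.6281, 1.6628]

beam 1: φ=-90°, α=240°
  cosα=-0.5000 sinα=-0.8660 | (4,6) | tMaxX 1.1800 tMaxY 0.6466 | tΔX 2.0000 tΔY 1.1547
    t=0.6466 [y] (4,5)
    t=1.1800 [x] (3,5)
    t=1.8013 [y] (3,4)
    t=2.9560 [y] (3,3)
    t=3.1800 [x] (2,3) — stop
  → r_1 = 3.1800
beam 2: φ=0°, α=330°
  cosα=0.8660 sinα=-0.5000 | (4,6) | tMaxX 0.4734 tMaxY 1.1200 | tΔX 1.1547 tΔY 2.0000
    t=0.4734 [x] (5,6)
    t=1.1200 [y] (5,5)
    t=1.6281 [x] (6,5) — stop
  → r_2 = 1.6281
beam 3: φ=90°, α=60°
  cosα=0.5000 sinα=0.8660 | (4,6) | tMaxX 0.8200 tMaxY 0.5081 | tΔX 2.0000 tΔY 1.1547
    t=0.5081 [y] (4,7)
    t=0.8200 [x] (5,7)
    t=1.6628 [y] (5,8) — stop
  → r_3 = 1.6628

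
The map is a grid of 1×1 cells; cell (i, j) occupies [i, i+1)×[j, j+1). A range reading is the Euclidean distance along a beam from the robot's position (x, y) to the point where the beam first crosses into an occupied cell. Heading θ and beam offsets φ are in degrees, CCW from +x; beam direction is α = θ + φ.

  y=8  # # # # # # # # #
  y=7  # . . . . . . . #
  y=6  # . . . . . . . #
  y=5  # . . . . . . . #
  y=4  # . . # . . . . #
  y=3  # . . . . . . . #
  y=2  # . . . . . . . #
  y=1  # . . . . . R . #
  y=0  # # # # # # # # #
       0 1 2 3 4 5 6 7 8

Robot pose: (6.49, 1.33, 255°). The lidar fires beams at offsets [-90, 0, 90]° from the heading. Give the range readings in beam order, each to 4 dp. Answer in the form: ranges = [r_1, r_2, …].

ranges = [5.6837, 0.3416, 1.2750]

beam 1: φ=-90°, α=165°
  d=(-0.9659,0.2588)  start (6,1)  tX=0.5073 tY=2.5887  stride 1/|dx|=1.0353 1/|dy|=3.8637
    cross x-line → (5,1), t=0.5073
    cross x-line → (4,1), t=1.5426
    cross x-line → (3,1), t=2.5778
    cross y-line → (3,2), t=2.5887
    cross x-line → (2,2), t=3.6131
    cross x-line → (1,2), t=4.6484
    cross x-line → (0,2), t=5.6837 (wall)
  → r_1 = 5.6837
beam 2: φ=0°, α=255°
  d=(-0.2588,-0.9659)  start (6,1)  tX=1.8932 tY=0.3416  stride 1/|dx|=3.8637 1/|dy|=1.0353
    cross y-line → (6,0), t=0.3416 (wall)
  → r_2 = 0.3416
beam 3: φ=90°, α=345°
  d=(0.9659,-0.2588)  start (6,1)  tX=0.5280 tY=1.2750  stride 1/|dx|=1.0353 1/|dy|=3.8637
    cross x-line → (7,1), t=0.5280
    cross y-line → (7,0), t=1.2750 (wall)
  → r_3 = 1.2750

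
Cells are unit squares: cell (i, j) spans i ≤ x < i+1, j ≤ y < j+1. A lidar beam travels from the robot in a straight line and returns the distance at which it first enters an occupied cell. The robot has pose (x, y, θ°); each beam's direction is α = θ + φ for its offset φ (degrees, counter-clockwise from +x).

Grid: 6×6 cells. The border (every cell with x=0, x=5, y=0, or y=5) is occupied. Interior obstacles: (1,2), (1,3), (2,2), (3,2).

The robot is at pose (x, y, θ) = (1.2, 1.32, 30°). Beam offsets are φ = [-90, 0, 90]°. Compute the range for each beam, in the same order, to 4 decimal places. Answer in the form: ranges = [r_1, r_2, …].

beam 1: φ=-90°, α=300°
  dir = (cos 300°, sin 300°) = (0.5000, -0.8660); from cell (1,1)
  next x-line at t=1.6000, next y-line at t=0.3695; Δt_x=2.0000, Δt_y=1.1547
    y: enter (1,0) at t=0.3695 ← occupied
  → r_1 = 0.3695
beam 2: φ=0°, α=30°
  dir = (cos 30°, sin 30°) = (0.8660, 0.5000); from cell (1,1)
  next x-line at t=0.9238, next y-line at t=1.3600; Δt_x=1.1547, Δt_y=2.0000
    x: enter (2,1) at t=0.9238
    y: enter (2,2) at t=1.3600 ← occupied
  → r_2 = 1.3600
beam 3: φ=90°, α=120°
  dir = (cos 120°, sin 120°) = (-0.5000, 0.8660); from cell (1,1)
  next x-line at t=0.4000, next y-line at t=0.7852; Δt_x=2.0000, Δt_y=1.1547
    x: enter (0,1) at t=0.4000 ← occupied
  → r_3 = 0.4000

ranges = [0.3695, 1.3600, 0.4000]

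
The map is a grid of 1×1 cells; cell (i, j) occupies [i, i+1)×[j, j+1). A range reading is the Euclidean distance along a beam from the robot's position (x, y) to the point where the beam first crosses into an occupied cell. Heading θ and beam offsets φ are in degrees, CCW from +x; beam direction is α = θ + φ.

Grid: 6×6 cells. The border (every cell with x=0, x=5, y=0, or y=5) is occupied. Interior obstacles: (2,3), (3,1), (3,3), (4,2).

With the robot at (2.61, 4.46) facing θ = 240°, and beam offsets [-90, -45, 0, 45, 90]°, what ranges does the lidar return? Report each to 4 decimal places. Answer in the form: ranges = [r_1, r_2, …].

beam 1: φ=-90°, α=150°
  d=(-0.8660,0.5000)  start (2,4)  tX=0.7044 tY=1.0800  stride 1/|dx|=1.1547 1/|dy|=2.0000
    cross x-line → (1,4), t=0.7044
    cross y-line → (1,5), t=1.0800 (wall)
  → r_1 = 1.0800
beam 2: φ=-45°, α=195°
  d=(-0.9659,-0.2588)  start (2,4)  tX=0.6315 tY=1.7773  stride 1/|dx|=1.0353 1/|dy|=3.8637
    cross x-line → (1,4), t=0.6315
    cross x-line → (0,4), t=1.6668 (wall)
  → r_2 = 1.6668
beam 3: φ=0°, α=240°
  d=(-0.5000,-0.8660)  start (2,4)  tX=1.2200 tY=0.5312  stride 1/|dx|=2.0000 1/|dy|=1.1547
    cross y-line → (2,3), t=0.5312 (wall)
  → r_3 = 0.5312
beam 4: φ=45°, α=285°
  d=(0.2588,-0.9659)  start (2,4)  tX=1.5068 tY=0.4762  stride 1/|dx|=3.8637 1/|dy|=1.0353
    cross y-line → (2,3), t=0.4762 (wall)
  → r_4 = 0.4762
beam 5: φ=90°, α=330°
  d=(0.8660,-0.5000)  start (2,4)  tX=0.4503 tY=0.9200  stride 1/|dx|=1.1547 1/|dy|=2.0000
    cross x-line → (3,4), t=0.4503
    cross y-line → (3,3), t=0.9200 (wall)
  → r_5 = 0.9200

ranges = [1.0800, 1.6668, 0.5312, 0.4762, 0.9200]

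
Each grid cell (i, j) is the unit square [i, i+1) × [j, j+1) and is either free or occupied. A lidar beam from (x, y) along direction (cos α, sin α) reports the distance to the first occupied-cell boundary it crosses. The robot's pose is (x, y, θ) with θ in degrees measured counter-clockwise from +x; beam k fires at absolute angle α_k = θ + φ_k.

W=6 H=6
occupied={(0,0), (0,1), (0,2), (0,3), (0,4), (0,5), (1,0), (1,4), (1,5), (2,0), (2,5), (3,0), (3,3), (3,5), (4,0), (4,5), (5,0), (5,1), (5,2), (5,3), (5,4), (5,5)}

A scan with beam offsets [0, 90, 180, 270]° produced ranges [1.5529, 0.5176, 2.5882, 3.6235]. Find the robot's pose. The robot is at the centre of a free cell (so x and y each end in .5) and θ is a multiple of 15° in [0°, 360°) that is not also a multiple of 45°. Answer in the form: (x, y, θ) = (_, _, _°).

(x, y, θ) = (4.5, 2.5, 285°)

Enumerate (i+0.5, j+0.5, θ) over the 14 free cells and 16 admissible headings. For each, cast all 4 beams and compare to the given ranges.
  (4.5, 3.5, 120°): beam 1 = 1.7321 ≠ 1.5529 ✗
  (2.5, 2.5, 105°): beam 1 = 1.9319 ≠ 1.5529 ✗
  (4.5, 2.5, 300°): beam 1 = 1.0000 ≠ 1.5529 ✗
  (4.5, 4.5, 300°): beam 1 = 1.0000 ≠ 1.5529 ✗
  (3.5, 2.5, 285°): beam 2 = 1.5529 ≠ 0.5176 ✗
  …
  (4.5, 2.5, 285°): r_1=1.5529, r_2=0.5176, r_3=2.5882, r_4=3.6235 — all match ✓
No second candidate reproduces the full scan.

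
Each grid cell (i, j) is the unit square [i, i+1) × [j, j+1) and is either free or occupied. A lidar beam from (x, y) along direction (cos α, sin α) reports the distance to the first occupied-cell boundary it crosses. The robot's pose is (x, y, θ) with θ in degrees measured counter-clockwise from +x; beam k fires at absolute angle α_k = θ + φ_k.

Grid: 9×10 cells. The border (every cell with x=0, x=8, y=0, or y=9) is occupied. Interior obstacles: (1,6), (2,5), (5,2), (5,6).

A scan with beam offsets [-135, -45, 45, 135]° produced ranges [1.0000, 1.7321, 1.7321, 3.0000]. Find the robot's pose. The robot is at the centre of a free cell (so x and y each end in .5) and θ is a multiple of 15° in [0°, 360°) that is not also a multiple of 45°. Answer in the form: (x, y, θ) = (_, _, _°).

(x, y, θ) = (6.5, 7.5, 15°)

Candidates: 52 free-cell centres × 16 headings = 832 poses. Raycast each; keep the one whose scan matches to 4 dp.
  (7.5, 6.5, 240°): beam 1 = 2.5882 ≠ 1.0000 ✗
  (6.5, 8.5, 330°): beam 1 = 5.6940 ≠ 1.0000 ✗
  (5.5, 8.5, 330°): beam 1 = 4.6587 ≠ 1.0000 ✗
  …
  (6.5, 7.5, 15°): r_1=1.0000, r_2=1.7321, r_3=1.7321, r_4=3.0000 — all match ✓
Only this pose fits every beam.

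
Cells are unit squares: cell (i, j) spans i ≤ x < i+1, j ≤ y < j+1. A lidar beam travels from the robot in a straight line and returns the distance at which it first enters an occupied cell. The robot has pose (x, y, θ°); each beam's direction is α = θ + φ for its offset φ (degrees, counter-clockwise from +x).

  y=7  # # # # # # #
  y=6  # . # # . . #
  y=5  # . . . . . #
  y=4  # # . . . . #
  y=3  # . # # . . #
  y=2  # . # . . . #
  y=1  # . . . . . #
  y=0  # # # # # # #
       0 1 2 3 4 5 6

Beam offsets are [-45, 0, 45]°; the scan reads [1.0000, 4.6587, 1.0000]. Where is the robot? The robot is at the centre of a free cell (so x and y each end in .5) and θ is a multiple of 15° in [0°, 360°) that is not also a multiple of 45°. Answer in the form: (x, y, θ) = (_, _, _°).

The pose lattice has 24·16 = 384 candidates. Test each by forward raycasting.
  (2.5, 5.5, 75°): beam 2 = 0.5176 ≠ 4.6587 ✗
  (3.5, 2.5, 105°): beam 1 = 0.5774 ≠ 1.0000 ✗
  (1.5, 1.5, 120°): beam 1 = 1.9319 ≠ 1.0000 ✗
  (3.5, 4.5, 330°): beam 1 = 0.5176 ≠ 1.0000 ✗
  (1.5, 6.5, 345°): beam 1 = 2.8868 ≠ 1.0000 ✗
  …
  (1.5, 1.5, 15°): r_1=1.0000, r_2=4.6587, r_3=1.0000 — all match ✓
Only this pose fits every beam.

(x, y, θ) = (1.5, 1.5, 15°)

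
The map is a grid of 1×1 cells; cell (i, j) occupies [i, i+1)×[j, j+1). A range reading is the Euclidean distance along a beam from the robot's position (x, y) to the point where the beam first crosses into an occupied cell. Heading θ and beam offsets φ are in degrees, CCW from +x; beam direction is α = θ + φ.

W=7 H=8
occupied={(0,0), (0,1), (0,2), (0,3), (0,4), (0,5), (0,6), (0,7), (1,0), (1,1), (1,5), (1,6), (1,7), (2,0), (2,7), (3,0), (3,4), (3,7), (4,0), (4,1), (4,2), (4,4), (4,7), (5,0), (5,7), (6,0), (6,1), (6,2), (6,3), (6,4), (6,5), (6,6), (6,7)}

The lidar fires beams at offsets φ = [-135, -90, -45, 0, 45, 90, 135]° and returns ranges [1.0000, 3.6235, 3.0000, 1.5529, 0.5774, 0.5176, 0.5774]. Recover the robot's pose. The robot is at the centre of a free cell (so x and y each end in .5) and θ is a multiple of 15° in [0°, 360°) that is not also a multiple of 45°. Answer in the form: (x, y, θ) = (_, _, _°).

(x, y, θ) = (1.5, 4.5, 15°)

Enumerate (i+0.5, j+0.5, θ) over the 23 free cells and 16 admissible headings. For each, cast all 7 beams and compare to the given ranges.
  (2.5, 1.5, 150°): beam 1 = 1.5529 ≠ 1.0000 ✗
  (5.5, 2.5, 30°): beam 1 = 1.5529 ≠ 1.0000 ✗
  (3.5, 1.5, 75°): beam 1 = 0.5774 ≠ 1.0000 ✗
  (4.5, 3.5, 330°): beam 1 = 3.6235 ≠ 1.0000 ✗
  …
  (1.5, 4.5, 15°): r_1=1.0000, r_2=3.6235, r_3=3.0000, r_4=1.5529, r_5=0.5774, r_6=0.5176, r_7=0.5774 — all match ✓
Only this pose fits every beam.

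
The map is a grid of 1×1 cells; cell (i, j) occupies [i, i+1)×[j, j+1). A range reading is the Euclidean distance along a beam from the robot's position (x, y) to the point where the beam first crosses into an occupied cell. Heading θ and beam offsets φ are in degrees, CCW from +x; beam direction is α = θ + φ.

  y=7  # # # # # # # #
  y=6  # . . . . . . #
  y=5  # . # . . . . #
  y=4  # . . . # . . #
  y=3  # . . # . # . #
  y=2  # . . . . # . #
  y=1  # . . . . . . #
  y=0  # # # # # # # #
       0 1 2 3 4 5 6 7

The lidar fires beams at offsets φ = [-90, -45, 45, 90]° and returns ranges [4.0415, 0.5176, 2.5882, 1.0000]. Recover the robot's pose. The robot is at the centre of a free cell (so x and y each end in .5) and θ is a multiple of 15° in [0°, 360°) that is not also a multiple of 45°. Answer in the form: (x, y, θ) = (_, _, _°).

Candidates: 31 free-cell centres × 16 headings = 496 poses. Raycast each; keep the one whose scan matches to 4 dp.
  (6.5, 6.5, 75°): beam 1 = 0.5176 ≠ 4.0415 ✗
  (5.5, 5.5, 195°): beam 1 = 1.5529 ≠ 4.0415 ✗
  (2.5, 2.5, 60°): beam 1 = 3.0000 ≠ 4.0415 ✗
  …
  (6.5, 3.5, 210°): r_1=4.0415, r_2=0.5176, r_3=2.5882, r_4=1.0000 — all match ✓
Only this pose fits every beam.

(x, y, θ) = (6.5, 3.5, 210°)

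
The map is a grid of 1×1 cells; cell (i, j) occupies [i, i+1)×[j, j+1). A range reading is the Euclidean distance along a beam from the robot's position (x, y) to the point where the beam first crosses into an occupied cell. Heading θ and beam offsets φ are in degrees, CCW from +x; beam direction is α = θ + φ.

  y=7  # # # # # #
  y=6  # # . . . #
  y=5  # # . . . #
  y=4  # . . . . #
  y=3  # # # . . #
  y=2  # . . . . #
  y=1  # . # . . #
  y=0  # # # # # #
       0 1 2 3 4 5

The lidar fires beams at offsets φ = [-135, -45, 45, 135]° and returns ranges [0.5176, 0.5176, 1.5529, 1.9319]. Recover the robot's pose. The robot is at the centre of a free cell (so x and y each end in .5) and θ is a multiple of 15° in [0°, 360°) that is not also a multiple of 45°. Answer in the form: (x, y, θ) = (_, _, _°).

(x, y, θ) = (3.5, 1.5, 330°)

Candidates: 19 free-cell centres × 16 headings = 304 poses. Raycast each; keep the one whose scan matches to 4 dp.
  (2.5, 5.5, 15°): beam 1 = 1.7321 ≠ 0.5176 ✗
  (4.5, 4.5, 345°): beam 1 = 1.7321 ≠ 0.5176 ✗
  (3.5, 3.5, 255°): beam 1 = 3.0000 ≠ 0.5176 ✗
  …
  (3.5, 1.5, 330°): r_1=0.5176, r_2=0.5176, r_3=1.5529, r_4=1.9319 — all match ✓
Only this pose fits every beam.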